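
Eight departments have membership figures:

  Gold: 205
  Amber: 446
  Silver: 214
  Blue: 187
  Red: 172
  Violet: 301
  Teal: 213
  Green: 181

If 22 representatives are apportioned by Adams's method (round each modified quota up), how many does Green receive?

2

Standard divisor 1919/22 ≈ 87.227; standard quotas: Gold 2.350, Amber 5.113, Silver 2.453, Blue 2.144, Red 1.972, Violet 3.451, Teal 2.442, Green 2.075.
Rounding up gives 3, 6, 3, 3, 2, 4, 3, 3 = 27 seats, so the divisor must be adjusted.
With modified divisor 104: modified quotas Gold 1.971, Amber 4.288, Silver 2.058, Blue 1.798, Red 1.654, Violet 2.894, Teal 2.048, Green 1.740.
Rounding up: Gold 2, Amber 5, Silver 3, Blue 2, Red 2, Violet 3, Teal 3, Green 2 (total 22).
Green receives 2.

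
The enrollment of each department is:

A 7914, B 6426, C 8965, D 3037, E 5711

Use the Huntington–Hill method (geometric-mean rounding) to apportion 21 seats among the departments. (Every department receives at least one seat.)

A 5, B 4, C 6, D 2, E 4

With divisor 1541: modified quotas A 5.136, B 4.170, C 5.818, D 1.971, E 3.706.
Geometric-mean thresholds: A √(5·6)=5.477, B √(4·5)=4.472, C √(5·6)=5.477, D √(1·2)=1.414, E √(3·4)=3.464.
Each quota rounded against its threshold gives A 5, B 4, C 6, D 2, E 4 (total 21).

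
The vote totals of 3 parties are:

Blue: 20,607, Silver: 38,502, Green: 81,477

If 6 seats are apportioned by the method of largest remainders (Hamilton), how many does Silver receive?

Total 140586; standard divisor 140586/6 = 23431.
Standard quotas: Blue 0.8795, Silver 1.6432, Green 3.4773.
Lower quotas: Blue 0, Silver 1, Green 3 (sum 4, leaving 2 seats).
Remainders in descending order: Blue 0.8795, Silver 0.6432, Green 0.4773.
Largest remainders: Blue, Silver receive the extra seats.
Silver receives 2.

2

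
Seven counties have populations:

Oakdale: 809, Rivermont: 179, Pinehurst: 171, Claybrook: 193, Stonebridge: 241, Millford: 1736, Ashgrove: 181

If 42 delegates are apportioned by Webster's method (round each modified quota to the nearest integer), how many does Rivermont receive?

Standard divisor 3510/42 ≈ 83.571; standard quotas: Oakdale 9.680, Rivermont 2.142, Pinehurst 2.046, Claybrook 2.309, Stonebridge 2.884, Millford 20.773, Ashgrove 2.166.
Rounding to the nearest integer gives Oakdale 10, Rivermont 2, Pinehurst 2, Claybrook 2, Stonebridge 3, Millford 21, Ashgrove 2 — total 42, matching the house size, so no adjustment is needed.
Rivermont receives 2.

2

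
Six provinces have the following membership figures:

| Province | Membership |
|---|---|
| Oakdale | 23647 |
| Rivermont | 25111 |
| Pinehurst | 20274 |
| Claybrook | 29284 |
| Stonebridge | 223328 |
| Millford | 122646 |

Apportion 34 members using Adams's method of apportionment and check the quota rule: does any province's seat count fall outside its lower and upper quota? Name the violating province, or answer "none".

Standard quotas: Oakdale 1.810, Rivermont 1.922, Pinehurst 1.552, Claybrook 2.241, Stonebridge 17.091, Millford 9.386.
Adams allocation: Oakdale 2, Rivermont 2, Pinehurst 2, Claybrook 3, Stonebridge 16, Millford 9.
Stonebridge has quota 17.091 (lower 17, upper 18) but receives 16 — outside the quota interval.

Stonebridge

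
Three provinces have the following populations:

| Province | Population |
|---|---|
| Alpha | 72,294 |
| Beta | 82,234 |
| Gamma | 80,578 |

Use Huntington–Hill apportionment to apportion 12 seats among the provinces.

With divisor 19629: modified quotas Alpha 3.683, Beta 4.189, Gamma 4.105.
Geometric-mean thresholds: Alpha √(3·4)=3.464, Beta √(4·5)=4.472, Gamma √(4·5)=4.472.
Each quota rounded against its threshold gives Alpha 4, Beta 4, Gamma 4 (total 12).

Alpha: 4, Beta: 4, Gamma: 4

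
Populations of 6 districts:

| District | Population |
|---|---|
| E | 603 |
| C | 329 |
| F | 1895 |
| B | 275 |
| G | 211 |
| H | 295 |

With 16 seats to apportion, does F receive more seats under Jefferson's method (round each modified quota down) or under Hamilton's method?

Jefferson

Jefferson: E 3, C 1, F 9, B 1, G 1, H 1.
Hamilton: E 3, C 2, F 8, B 1, G 1, H 1.
F gets 9 under Jefferson and 8 under Hamilton.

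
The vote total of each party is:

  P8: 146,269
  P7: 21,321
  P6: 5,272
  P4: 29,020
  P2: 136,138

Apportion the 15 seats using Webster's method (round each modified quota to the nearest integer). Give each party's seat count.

P8=7, P7=1, P6=0, P4=1, P2=6

Standard divisor 338020/15 ≈ 22534.667; standard quotas: P8 6.491, P7 0.946, P6 0.234, P4 1.288, P2 6.041.
Rounding to the nearest integer gives 6, 1, 0, 1, 6 = 14 seats, so the divisor must be adjusted.
With modified divisor 21700: modified quotas P8 6.741, P7 0.983, P6 0.243, P4 1.337, P2 6.274.
Rounding to the nearest integer: P8 7, P7 1, P6 0, P4 1, P2 6 (total 15).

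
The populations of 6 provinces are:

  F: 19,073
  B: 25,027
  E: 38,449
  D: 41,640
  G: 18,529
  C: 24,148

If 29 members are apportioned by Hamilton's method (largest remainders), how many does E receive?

The standard divisor is 166866/29 = 5754.
Standard quotas: F 3.3147, B 4.3495, E 6.6821, D 7.2367, G 3.2202, C 4.1967.
Lower quotas: F 3, B 4, E 6, D 7, G 3, C 4 (sum 27, leaving 2 seats).
Remainders in descending order: E 0.6821, B 0.3495, F 0.3147, D 0.2367, G 0.2202, C 0.1967.
Largest remainders: E, B receive the extra seats.
E receives 7.

7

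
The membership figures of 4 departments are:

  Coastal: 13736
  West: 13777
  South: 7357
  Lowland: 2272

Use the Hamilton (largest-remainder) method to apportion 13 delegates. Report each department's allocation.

Coastal: 5; West: 5; South: 2; Lowland: 1

The standard divisor is 37142/13 ≈ 2857.077.
Standard quotas: Coastal 4.8077, West 4.8221, South 2.5750, Lowland 0.7952.
Lower quotas: Coastal 4, West 4, South 2, Lowland 0 (sum 10, leaving 3 seats).
Remainders in descending order: West 0.8221, Coastal 0.8077, Lowland 0.7952, South 0.5750.
Largest remainders: West, Coastal, Lowland receive the extra seats.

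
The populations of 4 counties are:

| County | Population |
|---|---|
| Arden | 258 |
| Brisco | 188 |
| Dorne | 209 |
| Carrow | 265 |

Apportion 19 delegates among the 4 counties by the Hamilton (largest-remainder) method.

Arden 5, Brisco 4, Dorne 4, Carrow 6

Total 920; standard divisor 920/19 ≈ 48.421.
Standard quotas: Arden 5.328, Brisco 3.883, Dorne 4.316, Carrow 5.473.
Lower quotas: Arden 5, Brisco 3, Dorne 4, Carrow 5 (sum 17, leaving 2 seats).
Remainders in descending order: Brisco 0.883, Carrow 0.473, Arden 0.328, Dorne 0.316.
Largest remainders: Brisco, Carrow receive the extra seats.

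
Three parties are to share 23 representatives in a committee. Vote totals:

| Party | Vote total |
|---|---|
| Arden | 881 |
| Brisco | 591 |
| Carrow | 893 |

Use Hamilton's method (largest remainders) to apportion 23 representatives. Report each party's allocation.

Arden 8, Brisco 6, Carrow 9

Standard divisor: 2365 ÷ 23 ≈ 102.826.
Standard quotas: Arden 8.568, Brisco 5.748, Carrow 8.685.
Lower quotas: Arden 8, Brisco 5, Carrow 8 (sum 21, leaving 2 seats).
Remainders in descending order: Brisco 0.748, Carrow 0.685, Arden 0.568.
The surplus seats go to Brisco, Carrow.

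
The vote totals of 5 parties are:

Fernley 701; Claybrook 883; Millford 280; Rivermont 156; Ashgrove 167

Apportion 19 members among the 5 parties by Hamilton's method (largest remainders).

Total 2187; standard divisor 2187/19 ≈ 115.105.
Standard quotas: Fernley 6.090, Claybrook 7.671, Millford 2.433, Rivermont 1.355, Ashgrove 1.451.
Lower quotas: Fernley 6, Claybrook 7, Millford 2, Rivermont 1, Ashgrove 1 (sum 17, leaving 2 seats).
Remainders in descending order: Claybrook 0.671, Ashgrove 0.451, Millford 0.433, Rivermont 0.355, Fernley 0.090.
The surplus seats go to Claybrook, Ashgrove.

Fernley=6, Claybrook=8, Millford=2, Rivermont=1, Ashgrove=2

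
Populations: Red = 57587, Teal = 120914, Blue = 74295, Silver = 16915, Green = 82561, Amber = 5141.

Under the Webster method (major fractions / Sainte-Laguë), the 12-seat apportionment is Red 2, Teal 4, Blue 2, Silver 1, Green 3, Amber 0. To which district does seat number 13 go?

Priority for the next seat is population ÷ (current seats + 0.5).
Priorities: Red 23034.800, Teal 26869.778, Blue 29718.000, Silver 11276.667, Green 23588.857, Amber 10282.000.
Highest priority: Blue.

Blue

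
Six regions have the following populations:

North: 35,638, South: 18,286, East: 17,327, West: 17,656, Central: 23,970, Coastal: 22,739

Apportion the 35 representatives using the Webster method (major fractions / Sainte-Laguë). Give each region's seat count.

North: 9; South: 5; East: 4; West: 5; Central: 6; Coastal: 6

Standard divisor 135616/35 ≈ 3874.743; standard quotas: North 9.198, South 4.719, East 4.472, West 4.557, Central 6.186, Coastal 5.869.
Rounding to the nearest integer gives North 9, South 5, East 4, West 5, Central 6, Coastal 6 — total 35, matching the house size, so no adjustment is needed.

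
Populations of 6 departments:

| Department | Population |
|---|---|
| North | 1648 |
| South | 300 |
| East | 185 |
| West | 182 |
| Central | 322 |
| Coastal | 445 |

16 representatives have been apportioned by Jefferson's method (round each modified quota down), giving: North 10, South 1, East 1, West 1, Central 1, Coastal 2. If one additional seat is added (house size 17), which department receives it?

Central

Priority for the next seat is population ÷ (current seats + 1).
Priorities: North 149.818, South 150.000, East 92.500, West 91.000, Central 161.000, Coastal 148.333.
Highest priority: Central.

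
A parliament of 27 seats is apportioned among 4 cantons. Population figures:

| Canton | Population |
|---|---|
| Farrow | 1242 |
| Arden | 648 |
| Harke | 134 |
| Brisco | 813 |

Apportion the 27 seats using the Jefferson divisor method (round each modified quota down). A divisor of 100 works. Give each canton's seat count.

Farrow 12, Arden 6, Harke 1, Brisco 8

With modified divisor 100: modified quotas Farrow 12.420, Arden 6.480, Harke 1.340, Brisco 8.130.
Rounding down: Farrow 12, Arden 6, Harke 1, Brisco 8 (total 27).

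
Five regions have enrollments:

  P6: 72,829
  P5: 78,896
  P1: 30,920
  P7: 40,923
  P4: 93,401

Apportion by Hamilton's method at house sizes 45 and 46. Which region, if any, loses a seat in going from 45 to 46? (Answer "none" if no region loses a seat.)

At 45 seats: P6 10, P5 11, P1 5, P7 6, P4 13.
At 46 seats: P6 11, P5 11, P1 4, P7 6, P4 14.
P1 drops from 5 to 4.

P1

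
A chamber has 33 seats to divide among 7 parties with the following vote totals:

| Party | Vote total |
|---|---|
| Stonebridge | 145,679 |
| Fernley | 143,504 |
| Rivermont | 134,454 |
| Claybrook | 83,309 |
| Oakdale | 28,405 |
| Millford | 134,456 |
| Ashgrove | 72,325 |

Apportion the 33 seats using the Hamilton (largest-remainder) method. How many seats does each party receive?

Standard divisor: 742132 ÷ 33 ≈ 22488.848.
Standard quotas: Stonebridge 6.4778, Fernley 6.3811, Rivermont 5.9787, Claybrook 3.7045, Oakdale 1.2631, Millford 5.9788, Ashgrove 3.2160.
Lower quotas: Stonebridge 6, Fernley 6, Rivermont 5, Claybrook 3, Oakdale 1, Millford 5, Ashgrove 3 (sum 29, leaving 4 seats).
Remainders in descending order: Millford 0.9788, Rivermont 0.9787, Claybrook 0.7045, Stonebridge 0.4778, Fernley 0.3811, Oakdale 0.2631, Ashgrove 0.2160.
The surplus seats go to Millford, Rivermont, Claybrook, Stonebridge.

Stonebridge=7, Fernley=6, Rivermont=6, Claybrook=4, Oakdale=1, Millford=6, Ashgrove=3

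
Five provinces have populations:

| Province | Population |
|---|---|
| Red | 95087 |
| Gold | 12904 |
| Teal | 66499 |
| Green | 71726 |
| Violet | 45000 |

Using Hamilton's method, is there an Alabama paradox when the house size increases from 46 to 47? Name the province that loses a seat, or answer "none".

At 46 seats: Red 15, Gold 2, Teal 11, Green 11, Violet 7.
At 47 seats: Red 15, Gold 2, Teal 11, Green 12, Violet 7.
No province's allocation decreased.

none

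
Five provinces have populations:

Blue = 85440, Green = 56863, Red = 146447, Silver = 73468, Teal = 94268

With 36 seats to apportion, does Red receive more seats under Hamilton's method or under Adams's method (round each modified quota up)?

Hamilton

Hamilton: Blue 7, Green 4, Red 12, Silver 6, Teal 7.
Adams: Blue 7, Green 5, Red 11, Silver 6, Teal 7.
Red gets 12 under Hamilton and 11 under Adams.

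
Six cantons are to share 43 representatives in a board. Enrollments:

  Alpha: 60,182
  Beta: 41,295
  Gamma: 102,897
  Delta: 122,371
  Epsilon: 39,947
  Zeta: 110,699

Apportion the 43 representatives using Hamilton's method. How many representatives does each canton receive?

Alpha 5, Beta 4, Gamma 9, Delta 11, Epsilon 4, Zeta 10

Standard divisor: 477391 ÷ 43 ≈ 11102.116.
Standard quotas: Alpha 5.4208, Beta 3.7196, Gamma 9.2682, Delta 11.0223, Epsilon 3.5981, Zeta 9.9710.
Lower quotas: Alpha 5, Beta 3, Gamma 9, Delta 11, Epsilon 3, Zeta 9 (sum 40, leaving 3 seats).
Remainders in descending order: Zeta 0.9710, Beta 0.7196, Epsilon 0.5981, Alpha 0.4208, Gamma 0.2682, Delta 0.0223.
The surplus seats go to Zeta, Beta, Epsilon.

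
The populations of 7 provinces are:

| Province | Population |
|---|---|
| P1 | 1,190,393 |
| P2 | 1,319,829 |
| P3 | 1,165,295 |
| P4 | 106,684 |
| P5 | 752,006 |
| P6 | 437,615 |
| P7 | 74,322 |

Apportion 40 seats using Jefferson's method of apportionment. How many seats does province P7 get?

0

Standard divisor 5046144/40 ≈ 126153.6; standard quotas: P1 9.436, P2 10.462, P3 9.237, P4 0.846, P5 5.961, P6 3.469, P7 0.589.
Rounding down gives 9, 10, 9, 0, 5, 3, 0 = 36 seats, so the divisor must be adjusted.
With modified divisor 113300: modified quotas P1 10.507, P2 11.649, P3 10.285, P4 0.942, P5 6.637, P6 3.862, P7 0.656.
Rounding down: P1 10, P2 11, P3 10, P4 0, P5 6, P6 3, P7 0 (total 40).
P7 receives 0.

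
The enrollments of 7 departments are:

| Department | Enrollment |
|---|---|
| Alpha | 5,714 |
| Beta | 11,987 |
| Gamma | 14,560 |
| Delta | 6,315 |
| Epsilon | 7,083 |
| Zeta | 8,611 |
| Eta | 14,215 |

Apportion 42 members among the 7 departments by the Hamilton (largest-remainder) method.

Alpha: 4, Beta: 7, Gamma: 9, Delta: 4, Epsilon: 4, Zeta: 5, Eta: 9

Total 68485; standard divisor 68485/42 ≈ 1630.595.
Standard quotas: Alpha 3.5042, Beta 7.3513, Gamma 8.9293, Delta 3.8728, Epsilon 4.3438, Zeta 5.2809, Eta 8.7177.
Lower quotas: Alpha 3, Beta 7, Gamma 8, Delta 3, Epsilon 4, Zeta 5, Eta 8 (sum 38, leaving 4 seats).
Remainders in descending order: Gamma 0.9293, Delta 0.8728, Eta 0.7177, Alpha 0.5042, Beta 0.3513, Epsilon 0.3438, Zeta 0.2809.
The surplus seats go to Gamma, Delta, Eta, Alpha.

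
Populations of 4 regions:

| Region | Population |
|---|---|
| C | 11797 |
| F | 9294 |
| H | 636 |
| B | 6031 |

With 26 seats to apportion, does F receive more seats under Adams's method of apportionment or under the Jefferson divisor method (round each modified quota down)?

Jefferson

Adams: C 11, F 8, H 1, B 6.
Jefferson: C 11, F 9, H 0, B 6.
F gets 8 under Adams and 9 under Jefferson.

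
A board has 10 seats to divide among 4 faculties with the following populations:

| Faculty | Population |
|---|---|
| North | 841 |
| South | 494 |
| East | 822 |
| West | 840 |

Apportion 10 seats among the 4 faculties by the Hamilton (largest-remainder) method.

Standard divisor: 2997 ÷ 10 ≈ 299.7.
Standard quotas: North 2.806, South 1.648, East 2.743, West 2.803.
Lower quotas: North 2, South 1, East 2, West 2 (sum 7, leaving 3 seats).
Remainders in descending order: North 0.806, West 0.803, East 0.743, South 0.648.
Largest remainders: North, West, East receive the extra seats.

North: 3, South: 1, East: 3, West: 3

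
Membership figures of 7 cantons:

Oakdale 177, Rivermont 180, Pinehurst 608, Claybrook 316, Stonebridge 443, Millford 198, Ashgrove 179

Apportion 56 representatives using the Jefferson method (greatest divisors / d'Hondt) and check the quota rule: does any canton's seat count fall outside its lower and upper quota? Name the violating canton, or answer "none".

none

Standard quotas: Oakdale 4.718, Rivermont 4.798, Pinehurst 16.206, Claybrook 8.423, Stonebridge 11.808, Millford 5.277, Ashgrove 4.771.
Jefferson allocation: Oakdale 4, Rivermont 5, Pinehurst 17, Claybrook 8, Stonebridge 12, Millford 5, Ashgrove 5.
Every allocation lies between the lower and upper quota.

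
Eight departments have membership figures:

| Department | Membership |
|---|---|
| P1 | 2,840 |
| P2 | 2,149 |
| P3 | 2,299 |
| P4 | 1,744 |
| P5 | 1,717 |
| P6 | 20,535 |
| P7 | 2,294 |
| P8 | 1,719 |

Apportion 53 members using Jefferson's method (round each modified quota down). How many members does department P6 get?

Standard divisor 35297/53 ≈ 665.981; standard quotas: P1 4.264, P2 3.227, P3 3.452, P4 2.619, P5 2.578, P6 30.834, P7 3.445, P8 2.581.
Rounding down gives 4, 3, 3, 2, 2, 30, 3, 2 = 49 seats, so the divisor must be adjusted.
With modified divisor 600: modified quotas P1 4.733, P2 3.582, P3 3.832, P4 2.907, P5 2.862, P6 34.225, P7 3.823, P8 2.865.
Rounding down: P1 4, P2 3, P3 3, P4 2, P5 2, P6 34, P7 3, P8 2 (total 53).
P6 receives 34.

34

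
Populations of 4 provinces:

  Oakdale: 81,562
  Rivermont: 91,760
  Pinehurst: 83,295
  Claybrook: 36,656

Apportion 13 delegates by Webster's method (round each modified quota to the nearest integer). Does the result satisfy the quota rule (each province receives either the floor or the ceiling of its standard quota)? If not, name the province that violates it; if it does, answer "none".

Standard quotas: Oakdale 3.615, Rivermont 4.067, Pinehurst 3.692, Claybrook 1.625.
Webster allocation: Oakdale 3, Rivermont 4, Pinehurst 4, Claybrook 2.
Every allocation lies between the lower and upper quota.

none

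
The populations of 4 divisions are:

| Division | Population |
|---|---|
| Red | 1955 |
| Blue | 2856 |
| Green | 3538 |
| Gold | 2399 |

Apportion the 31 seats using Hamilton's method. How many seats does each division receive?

Total 10748; standard divisor 10748/31 ≈ 346.71.
Standard quotas: Red 5.639, Blue 8.237, Green 10.205, Gold 6.919.
Lower quotas: Red 5, Blue 8, Green 10, Gold 6 (sum 29, leaving 2 seats).
Remainders in descending order: Gold 0.919, Red 0.639, Blue 0.237, Green 0.205.
Largest remainders: Gold, Red receive the extra seats.

Red 6, Blue 8, Green 10, Gold 7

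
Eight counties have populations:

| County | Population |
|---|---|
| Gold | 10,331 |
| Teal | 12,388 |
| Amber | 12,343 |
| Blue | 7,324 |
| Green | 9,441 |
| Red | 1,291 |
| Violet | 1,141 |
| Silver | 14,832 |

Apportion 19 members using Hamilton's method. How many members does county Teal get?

4

Total 69091; standard divisor 69091/19 ≈ 3636.368.
Standard quotas: Gold 2.8410, Teal 3.4067, Amber 3.3943, Blue 2.0141, Green 2.5963, Red 0.3550, Violet 0.3138, Silver 4.0788.
Lower quotas: Gold 2, Teal 3, Amber 3, Blue 2, Green 2, Red 0, Violet 0, Silver 4 (sum 16, leaving 3 seats).
Remainders in descending order: Gold 0.8410, Green 0.5963, Teal 0.4067, Amber 0.3943, Red 0.3550, Violet 0.3138, Silver 0.0788, Blue 0.0141.
Largest remainders: Gold, Green, Teal receive the extra seats.
Teal receives 4.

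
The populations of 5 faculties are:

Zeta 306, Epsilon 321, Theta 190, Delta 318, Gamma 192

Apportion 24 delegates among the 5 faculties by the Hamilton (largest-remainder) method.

Zeta=6, Epsilon=6, Theta=3, Delta=6, Gamma=3

The standard divisor is 1327/24 ≈ 55.292.
Standard quotas: Zeta 5.534, Epsilon 5.806, Theta 3.436, Delta 5.751, Gamma 3.472.
Lower quotas: Zeta 5, Epsilon 5, Theta 3, Delta 5, Gamma 3 (sum 21, leaving 3 seats).
Remainders in descending order: Epsilon 0.806, Delta 0.751, Zeta 0.534, Gamma 0.472, Theta 0.436.
The surplus seats go to Epsilon, Delta, Zeta.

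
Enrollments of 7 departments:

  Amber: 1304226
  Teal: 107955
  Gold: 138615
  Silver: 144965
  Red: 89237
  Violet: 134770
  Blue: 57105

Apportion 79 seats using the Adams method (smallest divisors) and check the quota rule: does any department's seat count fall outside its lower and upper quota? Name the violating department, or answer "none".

Amber

Standard quotas: Amber 52.120, Teal 4.314, Gold 5.539, Silver 5.793, Red 3.566, Violet 5.386, Blue 2.282.
Adams allocation: Amber 49, Teal 5, Gold 6, Silver 6, Red 4, Violet 6, Blue 3.
Amber has quota 52.120 (lower 52, upper 53) but receives 49 — outside the quota interval.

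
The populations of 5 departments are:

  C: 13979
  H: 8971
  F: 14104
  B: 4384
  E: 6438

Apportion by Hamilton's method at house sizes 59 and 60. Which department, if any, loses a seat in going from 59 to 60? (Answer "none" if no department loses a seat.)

B

At 59 seats: C 17, H 11, F 17, B 6, E 8.
At 60 seats: C 18, H 11, F 18, B 5, E 8.
B drops from 6 to 5.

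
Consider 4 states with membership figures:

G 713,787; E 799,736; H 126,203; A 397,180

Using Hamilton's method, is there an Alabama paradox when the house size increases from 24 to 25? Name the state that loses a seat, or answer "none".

At 24 seats: G 8, E 9, H 2, A 5.
At 25 seats: G 9, E 10, H 1, A 5.
H drops from 2 to 1.

H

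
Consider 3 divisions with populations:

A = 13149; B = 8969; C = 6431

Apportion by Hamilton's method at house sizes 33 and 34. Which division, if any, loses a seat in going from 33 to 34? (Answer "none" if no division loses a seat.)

At 33 seats: A 15, B 10, C 8.
At 34 seats: A 16, B 11, C 7.
C drops from 8 to 7.

C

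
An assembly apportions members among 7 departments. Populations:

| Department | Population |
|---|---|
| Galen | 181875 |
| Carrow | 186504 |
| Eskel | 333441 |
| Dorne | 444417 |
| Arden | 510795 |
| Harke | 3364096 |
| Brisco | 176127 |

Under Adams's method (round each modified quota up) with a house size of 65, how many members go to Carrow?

3

Standard divisor 5197255/65 ≈ 79957.769; standard quotas: Galen 2.275, Carrow 2.333, Eskel 4.170, Dorne 5.558, Arden 6.388, Harke 42.073, Brisco 2.203.
Rounding up gives 3, 3, 5, 6, 7, 43, 3 = 70 seats, so the divisor must be adjusted.
With modified divisor 85700: modified quotas Galen 2.122, Carrow 2.176, Eskel 3.891, Dorne 5.186, Arden 5.960, Harke 39.254, Brisco 2.055.
Rounding up: Galen 3, Carrow 3, Eskel 4, Dorne 6, Arden 6, Harke 40, Brisco 3 (total 65).
Carrow receives 3.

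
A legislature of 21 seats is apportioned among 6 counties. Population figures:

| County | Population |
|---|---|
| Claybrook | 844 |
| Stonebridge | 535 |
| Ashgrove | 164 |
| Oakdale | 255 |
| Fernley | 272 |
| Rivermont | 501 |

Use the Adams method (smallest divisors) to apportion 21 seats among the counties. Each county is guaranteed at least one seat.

Claybrook 7; Stonebridge 4; Ashgrove 2; Oakdale 2; Fernley 2; Rivermont 4

Standard divisor 2571/21 ≈ 122.429; standard quotas: Claybrook 6.894, Stonebridge 4.370, Ashgrove 1.340, Oakdale 2.083, Fernley 2.222, Rivermont 4.092.
Rounding up gives 7, 5, 2, 3, 3, 5 = 25 seats, so the divisor must be adjusted.
With modified divisor 140: modified quotas Claybrook 6.029, Stonebridge 3.821, Ashgrove 1.171, Oakdale 1.821, Fernley 1.943, Rivermont 3.579.
Rounding up: Claybrook 7, Stonebridge 4, Ashgrove 2, Oakdale 2, Fernley 2, Rivermont 4 (total 21).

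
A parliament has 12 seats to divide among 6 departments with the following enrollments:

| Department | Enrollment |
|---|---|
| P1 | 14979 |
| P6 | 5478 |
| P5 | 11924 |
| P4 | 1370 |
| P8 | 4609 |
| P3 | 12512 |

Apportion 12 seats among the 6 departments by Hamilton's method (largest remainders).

Total 50872; standard divisor 50872/12 ≈ 4239.333.
Standard quotas: P1 3.5333, P6 1.2922, P5 2.8127, P4 0.3232, P8 1.0872, P3 2.9514.
Lower quotas: P1 3, P6 1, P5 2, P4 0, P8 1, P3 2 (sum 9, leaving 3 seats).
Remainders in descending order: P3 0.9514, P5 0.8127, P1 0.5333, P4 0.3232, P6 0.2922, P8 0.0872.
Largest remainders: P3, P5, P1 receive the extra seats.

P1: 4; P6: 1; P5: 3; P4: 0; P8: 1; P3: 3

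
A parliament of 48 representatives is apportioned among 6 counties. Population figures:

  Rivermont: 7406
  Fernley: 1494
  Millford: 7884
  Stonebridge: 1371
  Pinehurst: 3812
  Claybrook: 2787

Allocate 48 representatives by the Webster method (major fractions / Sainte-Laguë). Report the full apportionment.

Rivermont 15; Fernley 3; Millford 15; Stonebridge 3; Pinehurst 7; Claybrook 5

Standard divisor 24754/48 ≈ 515.708; standard quotas: Rivermont 14.361, Fernley 2.897, Millford 15.288, Stonebridge 2.658, Pinehurst 7.392, Claybrook 5.404.
Rounding to the nearest integer gives 14, 3, 15, 3, 7, 5 = 47 seats, so the divisor must be adjusted.
With modified divisor 510: modified quotas Rivermont 14.522, Fernley 2.929, Millford 15.459, Stonebridge 2.688, Pinehurst 7.475, Claybrook 5.465.
Rounding to the nearest integer: Rivermont 15, Fernley 3, Millford 15, Stonebridge 3, Pinehurst 7, Claybrook 5 (total 48).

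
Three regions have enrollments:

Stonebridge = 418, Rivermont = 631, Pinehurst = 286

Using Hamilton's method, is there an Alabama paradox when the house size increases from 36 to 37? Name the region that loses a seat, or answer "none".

At 36 seats: Stonebridge 11, Rivermont 17, Pinehurst 8.
At 37 seats: Stonebridge 12, Rivermont 17, Pinehurst 8.
No region's allocation decreased.

none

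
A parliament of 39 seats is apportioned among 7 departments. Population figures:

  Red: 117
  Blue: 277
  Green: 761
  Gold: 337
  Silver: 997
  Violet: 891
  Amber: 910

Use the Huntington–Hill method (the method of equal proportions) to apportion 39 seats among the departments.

With divisor 110: modified quotas Red 1.064, Blue 2.518, Green 6.918, Gold 3.064, Silver 9.064, Violet 8.100, Amber 8.273.
Geometric-mean thresholds: Red √(1·2)=1.414, Blue √(2·3)=2.449, Green √(6·7)=6.481, Gold √(3·4)=3.464, Silver √(9·10)=9.487, Violet √(8·9)=8.485, Amber √(8·9)=8.485.
Each quota rounded against its threshold gives Red 1, Blue 3, Green 7, Gold 3, Silver 9, Violet 8, Amber 8 (total 39).

Red: 1, Blue: 3, Green: 7, Gold: 3, Silver: 9, Violet: 8, Amber: 8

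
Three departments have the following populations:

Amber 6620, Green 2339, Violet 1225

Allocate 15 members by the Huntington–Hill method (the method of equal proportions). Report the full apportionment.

Amber 10, Green 3, Violet 2

With divisor 687: modified quotas Amber 9.636, Green 3.405, Violet 1.783.
Geometric-mean thresholds: Amber √(9·10)=9.487, Green √(3·4)=3.464, Violet √(1·2)=1.414.
Each quota rounded against its threshold gives Amber 10, Green 3, Violet 2 (total 15).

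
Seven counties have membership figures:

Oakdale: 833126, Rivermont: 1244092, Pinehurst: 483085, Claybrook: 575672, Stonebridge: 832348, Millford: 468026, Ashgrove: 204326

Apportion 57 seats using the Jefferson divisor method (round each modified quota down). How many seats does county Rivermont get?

16

Standard divisor 4640675/57 ≈ 81415.351; standard quotas: Oakdale 10.233, Rivermont 15.281, Pinehurst 5.934, Claybrook 7.071, Stonebridge 10.223, Millford 5.749, Ashgrove 2.510.
Rounding down gives 10, 15, 5, 7, 10, 5, 2 = 54 seats, so the divisor must be adjusted.
With modified divisor 76700: modified quotas Oakdale 10.862, Rivermont 16.220, Pinehurst 6.298, Claybrook 7.506, Stonebridge 10.852, Millford 6.102, Ashgrove 2.664.
Rounding down: Oakdale 10, Rivermont 16, Pinehurst 6, Claybrook 7, Stonebridge 10, Millford 6, Ashgrove 2 (total 57).
Rivermont receives 16.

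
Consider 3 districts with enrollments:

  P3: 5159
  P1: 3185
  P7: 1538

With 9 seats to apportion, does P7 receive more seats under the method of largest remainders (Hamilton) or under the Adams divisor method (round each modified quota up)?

Hamilton: P3 5, P1 3, P7 1.
Adams: P3 4, P1 3, P7 2.
P7 gets 1 under Hamilton and 2 under Adams.

Adams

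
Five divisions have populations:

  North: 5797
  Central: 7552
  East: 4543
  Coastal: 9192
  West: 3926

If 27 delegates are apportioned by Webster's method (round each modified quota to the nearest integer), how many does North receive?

5

Standard divisor 31010/27 ≈ 1148.519; standard quotas: North 5.047, Central 6.575, East 3.956, Coastal 8.003, West 3.418.
Rounding to the nearest integer gives North 5, Central 7, East 4, Coastal 8, West 3 — total 27, matching the house size, so no adjustment is needed.
North receives 5.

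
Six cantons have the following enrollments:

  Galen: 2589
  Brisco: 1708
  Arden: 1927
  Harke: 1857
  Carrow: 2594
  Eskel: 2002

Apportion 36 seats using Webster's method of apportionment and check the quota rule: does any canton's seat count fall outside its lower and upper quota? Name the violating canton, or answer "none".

none

Standard quotas: Galen 7.352, Brisco 4.850, Arden 5.472, Harke 5.273, Carrow 7.366, Eskel 5.685.
Webster allocation: Galen 7, Brisco 5, Arden 6, Harke 5, Carrow 7, Eskel 6.
Every allocation lies between the lower and upper quota.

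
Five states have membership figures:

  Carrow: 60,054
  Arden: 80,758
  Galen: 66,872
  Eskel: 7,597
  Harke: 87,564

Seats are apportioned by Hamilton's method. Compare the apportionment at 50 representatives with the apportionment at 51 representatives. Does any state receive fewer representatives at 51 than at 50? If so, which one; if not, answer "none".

none

At 50 seats: Carrow 10, Arden 13, Galen 11, Eskel 1, Harke 15.
At 51 seats: Carrow 10, Arden 14, Galen 11, Eskel 1, Harke 15.
No state's allocation decreased.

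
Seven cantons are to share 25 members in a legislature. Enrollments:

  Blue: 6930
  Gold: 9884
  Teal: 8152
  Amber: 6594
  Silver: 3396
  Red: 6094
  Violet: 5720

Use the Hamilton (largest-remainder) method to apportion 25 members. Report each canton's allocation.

Blue 4, Gold 5, Teal 4, Amber 4, Silver 2, Red 3, Violet 3

Total 46770; standard divisor 46770/25 ≈ 1870.8.
Standard quotas: Blue 3.7043, Gold 5.2833, Teal 4.3575, Amber 3.5247, Silver 1.8153, Red 3.2574, Violet 3.0575.
Lower quotas: Blue 3, Gold 5, Teal 4, Amber 3, Silver 1, Red 3, Violet 3 (sum 22, leaving 3 seats).
Remainders in descending order: Silver 0.8153, Blue 0.7043, Amber 0.5247, Teal 0.3575, Gold 0.2833, Red 0.2574, Violet 0.0575.
Largest remainders: Silver, Blue, Amber receive the extra seats.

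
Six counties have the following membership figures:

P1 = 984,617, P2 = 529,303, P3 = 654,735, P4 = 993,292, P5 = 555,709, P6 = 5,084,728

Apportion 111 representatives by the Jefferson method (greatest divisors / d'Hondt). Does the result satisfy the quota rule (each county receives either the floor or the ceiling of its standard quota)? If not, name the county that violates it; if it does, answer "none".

Standard quotas: P1 12.416, P2 6.675, P3 8.256, P4 12.526, P5 7.008, P6 64.120.
Jefferson allocation: P1 12, P2 6, P3 8, P4 12, P5 7, P6 66.
P6 has quota 64.120 (lower 64, upper 65) but receives 66 — outside the quota interval.

P6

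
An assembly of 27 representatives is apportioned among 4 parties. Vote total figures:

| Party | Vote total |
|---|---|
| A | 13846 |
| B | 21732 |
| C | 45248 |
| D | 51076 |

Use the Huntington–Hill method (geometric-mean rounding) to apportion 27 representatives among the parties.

With divisor 4865: modified quotas A 2.846, B 4.467, C 9.301, D 10.499.
Geometric-mean thresholds: A √(2·3)=2.449, B √(4·5)=4.472, C √(9·10)=9.487, D √(10·11)=10.488.
Each quota rounded against its threshold gives A 3, B 4, C 9, D 11 (total 27).

A 3; B 4; C 9; D 11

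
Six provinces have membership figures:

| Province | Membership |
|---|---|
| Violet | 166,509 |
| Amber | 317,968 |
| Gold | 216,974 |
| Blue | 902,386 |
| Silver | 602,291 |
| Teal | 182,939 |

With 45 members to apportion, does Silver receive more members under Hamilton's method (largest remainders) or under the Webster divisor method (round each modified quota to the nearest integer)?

Webster

Hamilton: Violet 3, Amber 6, Gold 4, Blue 17, Silver 11, Teal 4.
Webster: Violet 3, Amber 6, Gold 4, Blue 17, Silver 12, Teal 3.
Silver gets 11 under Hamilton and 12 under Webster.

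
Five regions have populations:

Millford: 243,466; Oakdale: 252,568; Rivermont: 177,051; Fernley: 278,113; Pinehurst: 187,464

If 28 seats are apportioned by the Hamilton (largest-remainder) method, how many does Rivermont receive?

The standard divisor is 1138662/28 ≈ 40666.5.
Standard quotas: Millford 5.9869, Oakdale 6.2107, Rivermont 4.3537, Fernley 6.8389, Pinehurst 4.6098.
Lower quotas: Millford 5, Oakdale 6, Rivermont 4, Fernley 6, Pinehurst 4 (sum 25, leaving 3 seats).
Remainders in descending order: Millford 0.9869, Fernley 0.8389, Pinehurst 0.6098, Rivermont 0.3537, Oakdale 0.2107.
The surplus seats go to Millford, Fernley, Pinehurst.
Rivermont receives 4.

4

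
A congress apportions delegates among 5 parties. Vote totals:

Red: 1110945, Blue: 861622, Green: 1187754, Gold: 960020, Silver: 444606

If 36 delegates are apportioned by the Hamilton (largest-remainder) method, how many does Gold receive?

The standard divisor is 4564947/36 ≈ 126804.083.
Standard quotas: Red 8.7611, Blue 6.7949, Green 9.3668, Gold 7.5709, Silver 3.5062.
Lower quotas: Red 8, Blue 6, Green 9, Gold 7, Silver 3 (sum 33, leaving 3 seats).
Remainders in descending order: Blue 0.7949, Red 0.7611, Gold 0.5709, Silver 0.5062, Green 0.3668.
Largest remainders: Blue, Red, Gold receive the extra seats.
Gold receives 8.

8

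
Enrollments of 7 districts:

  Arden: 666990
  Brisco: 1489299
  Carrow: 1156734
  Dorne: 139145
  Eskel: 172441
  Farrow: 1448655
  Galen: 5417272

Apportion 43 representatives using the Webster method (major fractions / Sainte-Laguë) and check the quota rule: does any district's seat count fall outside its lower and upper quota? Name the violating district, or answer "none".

Galen

Standard quotas: Arden 2.734, Brisco 6.105, Carrow 4.741, Dorne 0.570, Eskel 0.707, Farrow 5.938, Galen 22.205.
Webster allocation: Arden 3, Brisco 6, Carrow 5, Dorne 1, Eskel 1, Farrow 6, Galen 21.
Galen has quota 22.205 (lower 22, upper 23) but receives 21 — outside the quota interval.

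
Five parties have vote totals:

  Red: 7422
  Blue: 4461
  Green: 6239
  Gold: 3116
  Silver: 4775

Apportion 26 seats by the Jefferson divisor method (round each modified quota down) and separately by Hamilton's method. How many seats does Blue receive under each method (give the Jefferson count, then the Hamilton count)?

Jefferson: Red 8, Blue 4, Green 6, Gold 3, Silver 5.
Hamilton: Red 7, Blue 5, Green 6, Gold 3, Silver 5.
Blue gets 4 under Jefferson and 5 under Hamilton.

4 and 5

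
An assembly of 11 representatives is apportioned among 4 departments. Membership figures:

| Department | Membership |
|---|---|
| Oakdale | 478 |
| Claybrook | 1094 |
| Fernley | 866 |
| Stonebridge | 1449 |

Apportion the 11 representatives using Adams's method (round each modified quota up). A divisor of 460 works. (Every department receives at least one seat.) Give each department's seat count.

Oakdale 2, Claybrook 3, Fernley 2, Stonebridge 4

With modified divisor 460: modified quotas Oakdale 1.039, Claybrook 2.378, Fernley 1.883, Stonebridge 3.150.
Rounding up: Oakdale 2, Claybrook 3, Fernley 2, Stonebridge 4 (total 11).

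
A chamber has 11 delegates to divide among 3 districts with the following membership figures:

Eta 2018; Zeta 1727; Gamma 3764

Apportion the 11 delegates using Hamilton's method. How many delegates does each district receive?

Total 7509; standard divisor 7509/11 ≈ 682.636.
Standard quotas: Eta 2.956, Zeta 2.530, Gamma 5.514.
Lower quotas: Eta 2, Zeta 2, Gamma 5 (sum 9, leaving 2 seats).
Remainders in descending order: Eta 0.956, Zeta 0.530, Gamma 0.514.
Largest remainders: Eta, Zeta receive the extra seats.

Eta=3, Zeta=3, Gamma=5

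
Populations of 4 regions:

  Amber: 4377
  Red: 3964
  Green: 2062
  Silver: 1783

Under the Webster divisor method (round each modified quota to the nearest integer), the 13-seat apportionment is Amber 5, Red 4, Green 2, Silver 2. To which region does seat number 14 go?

Priority for the next seat is population ÷ (current seats + 0.5).
Priorities: Amber 795.818, Red 880.889, Green 824.800, Silver 713.200.
Highest priority: Red.

Red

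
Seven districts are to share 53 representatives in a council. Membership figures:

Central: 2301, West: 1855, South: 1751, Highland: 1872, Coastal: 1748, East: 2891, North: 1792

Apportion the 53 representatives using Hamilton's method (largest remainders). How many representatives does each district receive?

Central=9, West=7, South=6, Highland=7, Coastal=6, East=11, North=7

The standard divisor is 14210/53 ≈ 268.113.
Standard quotas: Central 8.582, West 6.919, South 6.531, Highland 6.982, Coastal 6.520, East 10.783, North 6.684.
Lower quotas: Central 8, West 6, South 6, Highland 6, Coastal 6, East 10, North 6 (sum 48, leaving 5 seats).
Remainders in descending order: Highland 0.982, West 0.919, East 0.783, North 0.684, Central 0.582, South 0.531, Coastal 0.520.
The surplus seats go to Highland, West, East, North, Central.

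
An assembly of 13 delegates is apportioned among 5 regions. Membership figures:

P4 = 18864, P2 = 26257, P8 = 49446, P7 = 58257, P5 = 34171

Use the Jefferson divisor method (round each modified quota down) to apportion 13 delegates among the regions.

P4 1; P2 2; P8 4; P7 4; P5 2

Standard divisor 186995/13 ≈ 14384.231; standard quotas: P4 1.311, P2 1.825, P8 3.438, P7 4.050, P5 2.376.
Rounding down gives 1, 1, 3, 4, 2 = 11 seats, so the divisor must be adjusted.
With modified divisor 12000: modified quotas P4 1.572, P2 2.188, P8 4.120, P7 4.855, P5 2.848.
Rounding down: P4 1, P2 2, P8 4, P7 4, P5 2 (total 13).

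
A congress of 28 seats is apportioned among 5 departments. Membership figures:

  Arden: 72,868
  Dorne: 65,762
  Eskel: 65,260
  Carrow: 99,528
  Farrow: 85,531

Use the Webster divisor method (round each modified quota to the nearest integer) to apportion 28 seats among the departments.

Arden 5, Dorne 5, Eskel 5, Carrow 7, Farrow 6

Standard divisor 388949/28 ≈ 13891.036; standard quotas: Arden 5.246, Dorne 4.734, Eskel 4.698, Carrow 7.165, Farrow 6.157.
Rounding to the nearest integer gives Arden 5, Dorne 5, Eskel 5, Carrow 7, Farrow 6 — total 28, matching the house size, so no adjustment is needed.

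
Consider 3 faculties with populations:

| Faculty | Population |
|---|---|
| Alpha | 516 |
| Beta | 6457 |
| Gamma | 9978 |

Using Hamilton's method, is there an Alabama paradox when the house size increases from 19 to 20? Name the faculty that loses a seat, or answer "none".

At 19 seats: Alpha 1, Beta 7, Gamma 11.
At 20 seats: Alpha 0, Beta 8, Gamma 12.
Alpha drops from 1 to 0.

Alpha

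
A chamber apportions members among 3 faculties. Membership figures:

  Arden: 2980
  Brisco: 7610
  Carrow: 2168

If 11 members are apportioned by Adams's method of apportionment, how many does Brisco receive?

6

Standard divisor 12758/11 ≈ 1159.818; standard quotas: Arden 2.569, Brisco 6.561, Carrow 1.869.
Rounding up gives 3, 7, 2 = 12 seats, so the divisor must be adjusted.
With modified divisor 1400: modified quotas Arden 2.129, Brisco 5.436, Carrow 1.549.
Rounding up: Arden 3, Brisco 6, Carrow 2 (total 11).
Brisco receives 6.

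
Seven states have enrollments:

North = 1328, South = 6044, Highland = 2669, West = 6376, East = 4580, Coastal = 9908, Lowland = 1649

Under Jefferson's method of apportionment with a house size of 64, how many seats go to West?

13

Standard divisor 32554/64 ≈ 508.656; standard quotas: North 2.611, South 11.882, Highland 5.247, West 12.535, East 9.004, Coastal 19.479, Lowland 3.242.
Rounding down gives 2, 11, 5, 12, 9, 19, 3 = 61 seats, so the divisor must be adjusted.
With modified divisor 480: modified quotas North 2.767, South 12.592, Highland 5.560, West 13.283, East 9.542, Coastal 20.642, Lowland 3.435.
Rounding down: North 2, South 12, Highland 5, West 13, East 9, Coastal 20, Lowland 3 (total 64).
West receives 13.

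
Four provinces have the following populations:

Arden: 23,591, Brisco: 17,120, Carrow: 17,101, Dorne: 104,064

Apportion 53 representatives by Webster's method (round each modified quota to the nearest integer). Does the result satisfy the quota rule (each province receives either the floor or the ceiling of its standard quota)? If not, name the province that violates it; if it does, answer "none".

Standard quotas: Arden 7.724, Brisco 5.605, Carrow 5.599, Dorne 34.072.
Webster allocation: Arden 8, Brisco 6, Carrow 6, Dorne 33.
Dorne has quota 34.072 (lower 34, upper 35) but receives 33 — outside the quota interval.

Dorne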